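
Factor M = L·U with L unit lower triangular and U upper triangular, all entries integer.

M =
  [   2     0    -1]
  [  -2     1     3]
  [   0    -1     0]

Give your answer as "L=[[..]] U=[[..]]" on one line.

L=[[1,0,0],[-1,1,0],[0,-1,1]] U=[[2,0,-1],[0,1,2],[0,0,2]]

  row1 -= -1·row0 → [0,1,2]
  row2 -= 0·row0 → [0,-1,0]
  row2 -= -1·row1 → [0,0,2]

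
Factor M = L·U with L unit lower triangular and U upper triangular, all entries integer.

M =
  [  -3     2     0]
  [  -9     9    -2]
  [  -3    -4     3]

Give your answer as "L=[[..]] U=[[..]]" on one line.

L=[[1,0,0],[3,1,0],[1,-2,1]] U=[[-3,2,0],[0,3,-2],[0,0,-1]]

  row1 -= 3·row0 → [0,3,-2]
  row2 -= 1·row0 → [0,-6,3]
  row2 -= -2·row1 → [0,0,-1]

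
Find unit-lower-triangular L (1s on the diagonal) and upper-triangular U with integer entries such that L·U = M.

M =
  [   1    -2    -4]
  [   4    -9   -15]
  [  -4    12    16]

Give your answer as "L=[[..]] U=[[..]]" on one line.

  row1 -= 4·row0 → [0,-1,1]
  row2 -= -4·row0 → [0,4,0]
  row2 -= -4·row1 → [0,0,4]

L=[[1,0,0],[4,1,0],[-4,-4,1]] U=[[1,-2,-4],[0,-1,1],[0,0,4]]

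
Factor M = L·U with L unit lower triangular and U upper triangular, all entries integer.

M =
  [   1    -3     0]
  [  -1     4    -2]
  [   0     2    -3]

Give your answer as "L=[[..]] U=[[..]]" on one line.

L=[[1,0,0],[-1,1,0],[0,2,1]] U=[[1,-3,0],[0,1,-2],[0,0,1]]

  row1 -= -1·row0 → [0,1,-2]
  row2 -= 0·row0 → [0,2,-3]
  row2 -= 2·row1 → [0,0,1]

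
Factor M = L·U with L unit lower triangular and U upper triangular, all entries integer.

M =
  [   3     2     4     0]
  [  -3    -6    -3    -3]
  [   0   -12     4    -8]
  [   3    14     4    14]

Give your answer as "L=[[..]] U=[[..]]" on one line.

  r1 -= -1·r0 → [0,-4,1,-3]
  r2 -= 0·r0 → [0,-12,4,-8]
  r3 -= 1·r0 → [0,12,0,14]
  r2 -= 3·r1 → [0,0,1,1]
  r3 -= -3·r1 → [0,0,3,5]
  r3 -= 3·r2 → [0,0,0,2]

L=[[1,0,0,0],[-1,1,0,0],[0,3,1,0],[1,-3,3,1]] U=[[3,2,4,0],[0,-4,1,-3],[0,0,1,1],[0,0,0,2]]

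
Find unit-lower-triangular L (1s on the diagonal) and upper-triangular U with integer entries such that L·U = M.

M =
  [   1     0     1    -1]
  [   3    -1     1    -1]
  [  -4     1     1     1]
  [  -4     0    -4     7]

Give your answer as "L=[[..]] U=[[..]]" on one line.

L=[[1,0,0,0],[3,1,0,0],[-4,-1,1,0],[-4,0,0,1]] U=[[1,0,1,-1],[0,-1,-2,2],[0,0,3,-1],[0,0,0,3]]

  R1 -= 3·R0 → [0,-1,-2,2]
  R2 -= -4·R0 → [0,1,5,-3]
  R3 -= -4·R0 → [0,0,0,3]
  R2 -= -1·R1 → [0,0,3,-1]
  R3 -= 0·R1 → [0,0,0,3]
  R3 -= 0·R2 → [0,0,0,3]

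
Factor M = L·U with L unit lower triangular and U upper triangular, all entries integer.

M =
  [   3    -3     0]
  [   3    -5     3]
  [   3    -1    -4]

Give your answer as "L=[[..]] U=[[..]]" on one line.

L=[[1,0,0],[1,1,0],[1,-1,1]] U=[[3,-3,0],[0,-2,3],[0,0,-1]]

  row1 -= 1·row0 → [0,-2,3]
  row2 -= 1·row0 → [0,2,-4]
  row2 -= -1·row1 → [0,0,-1]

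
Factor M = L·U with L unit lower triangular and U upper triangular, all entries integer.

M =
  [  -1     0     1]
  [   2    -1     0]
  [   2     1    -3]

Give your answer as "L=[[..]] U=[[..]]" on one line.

L=[[1,0,0],[-2,1,0],[-2,-1,1]] U=[[-1,0,1],[0,-1,2],[0,0,1]]

  R1 -= -2·R0 → [0,-1,2]
  R2 -= -2·R0 → [0,1,-1]
  R2 -= -1·R1 → [0,0,1]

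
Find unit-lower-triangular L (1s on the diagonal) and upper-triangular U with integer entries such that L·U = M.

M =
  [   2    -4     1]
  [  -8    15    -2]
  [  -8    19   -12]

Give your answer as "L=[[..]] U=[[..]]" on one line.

L=[[1,0,0],[-4,1,0],[-4,-3,1]] U=[[2,-4,1],[0,-1,2],[0,0,-2]]

  R1 -= -4·R0 → [0,-1,2]
  R2 -= -4·R0 → [0,3,-8]
  R2 -= -3·R1 → [0,0,-2]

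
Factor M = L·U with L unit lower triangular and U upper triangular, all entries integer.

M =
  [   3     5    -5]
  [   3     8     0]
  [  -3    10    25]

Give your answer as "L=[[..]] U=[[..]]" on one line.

  R1 -= 1·R0 → [0,3,5]
  R2 -= -1·R0 → [0,15,20]
  R2 -= 5·R1 → [0,0,-5]

L=[[1,0,0],[1,1,0],[-1,5,1]] U=[[3,5,-5],[0,3,5],[0,0,-5]]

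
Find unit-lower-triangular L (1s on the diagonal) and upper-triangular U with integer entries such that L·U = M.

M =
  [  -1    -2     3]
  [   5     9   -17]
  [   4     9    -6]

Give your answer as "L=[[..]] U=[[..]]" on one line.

  r1 -= -5·r0 → [0,-1,-2]
  r2 -= -4·r0 → [0,1,6]
  r2 -= -1·r1 → [0,0,4]

L=[[1,0,0],[-5,1,0],[-4,-1,1]] U=[[-1,-2,3],[0,-1,-2],[0,0,4]]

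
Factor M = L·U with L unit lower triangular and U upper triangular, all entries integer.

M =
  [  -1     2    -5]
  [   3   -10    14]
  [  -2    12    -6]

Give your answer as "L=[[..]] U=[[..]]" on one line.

L=[[1,0,0],[-3,1,0],[2,-2,1]] U=[[-1,2,-5],[0,-4,-1],[0,0,2]]

  row1 -= -3·row0 → [0,-4,-1]
  row2 -= 2·row0 → [0,8,4]
  row2 -= -2·row1 → [0,0,2]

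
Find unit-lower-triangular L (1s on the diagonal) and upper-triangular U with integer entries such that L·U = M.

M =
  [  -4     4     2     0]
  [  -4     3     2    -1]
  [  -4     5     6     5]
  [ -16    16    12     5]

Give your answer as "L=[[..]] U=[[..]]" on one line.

  r1 -= 1·r0 → [0,-1,0,-1]
  r2 -= 1·r0 → [0,1,4,5]
  r3 -= 4·r0 → [0,0,4,5]
  r2 -= -1·r1 → [0,0,4,4]
  r3 -= 0·r1 → [0,0,4,5]
  r3 -= 1·r2 → [0,0,0,1]

L=[[1,0,0,0],[1,1,0,0],[1,-1,1,0],[4,0,1,1]] U=[[-4,4,2,0],[0,-1,0,-1],[0,0,4,4],[0,0,0,1]]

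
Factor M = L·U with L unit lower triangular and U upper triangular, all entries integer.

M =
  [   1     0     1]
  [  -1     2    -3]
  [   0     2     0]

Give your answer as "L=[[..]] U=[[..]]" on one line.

L=[[1,0,0],[-1,1,0],[0,1,1]] U=[[1,0,1],[0,2,-2],[0,0,2]]

  r1 -= -1·r0 → [0,2,-2]
  r2 -= 0·r0 → [0,2,0]
  r2 -= 1·r1 → [0,0,2]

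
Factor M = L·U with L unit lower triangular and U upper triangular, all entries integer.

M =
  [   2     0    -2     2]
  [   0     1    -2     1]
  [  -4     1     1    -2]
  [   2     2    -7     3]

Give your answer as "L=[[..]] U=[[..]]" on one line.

  row1 -= 0·row0 → [0,1,-2,1]
  row2 -= -2·row0 → [0,1,-3,2]
  row3 -= 1·row0 → [0,2,-5,1]
  row2 -= 1·row1 → [0,0,-1,1]
  row3 -= 2·row1 → [0,0,-1,-1]
  row3 -= 1·row2 → [0,0,0,-2]

L=[[1,0,0,0],[0,1,0,0],[-2,1,1,0],[1,2,1,1]] U=[[2,0,-2,2],[0,1,-2,1],[0,0,-1,1],[0,0,0,-2]]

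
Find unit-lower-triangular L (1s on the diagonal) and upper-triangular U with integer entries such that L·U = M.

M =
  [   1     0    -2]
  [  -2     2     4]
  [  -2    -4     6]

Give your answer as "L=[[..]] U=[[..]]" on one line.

L=[[1,0,0],[-2,1,0],[-2,-2,1]] U=[[1,0,-2],[0,2,0],[0,0,2]]

  R1 -= -2·R0 → [0,2,0]
  R2 -= -2·R0 → [0,-4,2]
  R2 -= -2·R1 → [0,0,2]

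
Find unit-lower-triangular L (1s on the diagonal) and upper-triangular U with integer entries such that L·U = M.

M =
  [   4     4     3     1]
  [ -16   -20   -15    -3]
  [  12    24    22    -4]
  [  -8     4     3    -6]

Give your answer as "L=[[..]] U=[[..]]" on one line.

L=[[1,0,0,0],[-4,1,0,0],[3,-3,1,0],[-2,-3,0,1]] U=[[4,4,3,1],[0,-4,-3,1],[0,0,4,-4],[0,0,0,-1]]

  R1 -= -4·R0 → [0,-4,-3,1]
  R2 -= 3·R0 → [0,12,13,-7]
  R3 -= -2·R0 → [0,12,9,-4]
  R2 -= -3·R1 → [0,0,4,-4]
  R3 -= -3·R1 → [0,0,0,-1]
  R3 -= 0·R2 → [0,0,0,-1]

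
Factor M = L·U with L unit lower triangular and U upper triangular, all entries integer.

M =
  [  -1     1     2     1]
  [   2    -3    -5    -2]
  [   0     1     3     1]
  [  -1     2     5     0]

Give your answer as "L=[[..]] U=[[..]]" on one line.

L=[[1,0,0,0],[-2,1,0,0],[0,-1,1,0],[1,-1,1,1]] U=[[-1,1,2,1],[0,-1,-1,0],[0,0,2,1],[0,0,0,-2]]

  R1 -= -2·R0 → [0,-1,-1,0]
  R2 -= 0·R0 → [0,1,3,1]
  R3 -= 1·R0 → [0,1,3,-1]
  R2 -= -1·R1 → [0,0,2,1]
  R3 -= -1·R1 → [0,0,2,-1]
  R3 -= 1·R2 → [0,0,0,-2]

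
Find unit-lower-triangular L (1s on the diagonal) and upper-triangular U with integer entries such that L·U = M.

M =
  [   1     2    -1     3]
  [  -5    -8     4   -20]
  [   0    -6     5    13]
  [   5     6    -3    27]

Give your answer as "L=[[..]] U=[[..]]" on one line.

L=[[1,0,0,0],[-5,1,0,0],[0,-3,1,0],[5,-2,0,1]] U=[[1,2,-1,3],[0,2,-1,-5],[0,0,2,-2],[0,0,0,2]]

  row1 -= -5·row0 → [0,2,-1,-5]
  row2 -= 0·row0 → [0,-6,5,13]
  row3 -= 5·row0 → [0,-4,2,12]
  row2 -= -3·row1 → [0,0,2,-2]
  row3 -= -2·row1 → [0,0,0,2]
  row3 -= 0·row2 → [0,0,0,2]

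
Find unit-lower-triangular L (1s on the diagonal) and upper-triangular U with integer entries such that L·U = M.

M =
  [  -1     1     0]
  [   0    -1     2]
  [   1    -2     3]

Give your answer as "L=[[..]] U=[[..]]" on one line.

  r1 -= 0·r0 → [0,-1,2]
  r2 -= -1·r0 → [0,-1,3]
  r2 -= 1·r1 → [0,0,1]

L=[[1,0,0],[0,1,0],[-1,1,1]] U=[[-1,1,0],[0,-1,2],[0,0,1]]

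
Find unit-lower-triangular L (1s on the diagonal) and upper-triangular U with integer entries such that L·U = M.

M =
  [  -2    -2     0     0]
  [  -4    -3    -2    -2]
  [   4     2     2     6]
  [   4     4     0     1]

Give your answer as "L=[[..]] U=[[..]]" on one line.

  r1 -= 2·r0 → [0,1,-2,-2]
  r2 -= -2·r0 → [0,-2,2,6]
  r3 -= -2·r0 → [0,0,0,1]
  r2 -= -2·r1 → [0,0,-2,2]
  r3 -= 0·r1 → [0,0,0,1]
  r3 -= 0·r2 → [0,0,0,1]

L=[[1,0,0,0],[2,1,0,0],[-2,-2,1,0],[-2,0,0,1]] U=[[-2,-2,0,0],[0,1,-2,-2],[0,0,-2,2],[0,0,0,1]]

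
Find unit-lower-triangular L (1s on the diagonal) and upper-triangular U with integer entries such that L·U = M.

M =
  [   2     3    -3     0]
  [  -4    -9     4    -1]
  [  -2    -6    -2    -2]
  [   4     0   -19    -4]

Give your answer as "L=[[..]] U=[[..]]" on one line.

L=[[1,0,0,0],[-2,1,0,0],[-1,1,1,0],[2,2,3,1]] U=[[2,3,-3,0],[0,-3,-2,-1],[0,0,-3,-1],[0,0,0,1]]

  row1 -= -2·row0 → [0,-3,-2,-1]
  row2 -= -1·row0 → [0,-3,-5,-2]
  row3 -= 2·row0 → [0,-6,-13,-4]
  row2 -= 1·row1 → [0,0,-3,-1]
  row3 -= 2·row1 → [0,0,-9,-2]
  row3 -= 3·row2 → [0,0,0,1]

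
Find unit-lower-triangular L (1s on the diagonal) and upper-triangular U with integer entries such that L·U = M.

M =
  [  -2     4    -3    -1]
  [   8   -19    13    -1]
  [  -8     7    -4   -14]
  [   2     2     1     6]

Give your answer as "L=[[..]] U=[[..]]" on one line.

L=[[1,0,0,0],[-4,1,0,0],[4,3,1,0],[-1,-2,0,1]] U=[[-2,4,-3,-1],[0,-3,1,-5],[0,0,5,5],[0,0,0,-5]]

  R1 -= -4·R0 → [0,-3,1,-5]
  R2 -= 4·R0 → [0,-9,8,-10]
  R3 -= -1·R0 → [0,6,-2,5]
  R2 -= 3·R1 → [0,0,5,5]
  R3 -= -2·R1 → [0,0,0,-5]
  R3 -= 0·R2 → [0,0,0,-5]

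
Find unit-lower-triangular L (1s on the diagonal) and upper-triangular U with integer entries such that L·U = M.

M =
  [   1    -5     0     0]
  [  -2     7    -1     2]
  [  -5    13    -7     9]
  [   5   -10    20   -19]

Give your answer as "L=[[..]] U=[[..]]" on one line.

L=[[1,0,0,0],[-2,1,0,0],[-5,4,1,0],[5,-5,-5,1]] U=[[1,-5,0,0],[0,-3,-1,2],[0,0,-3,1],[0,0,0,-4]]

  r1 -= -2·r0 → [0,-3,-1,2]
  r2 -= -5·r0 → [0,-12,-7,9]
  r3 -= 5·r0 → [0,15,20,-19]
  r2 -= 4·r1 → [0,0,-3,1]
  r3 -= -5·r1 → [0,0,15,-9]
  r3 -= -5·r2 → [0,0,0,-4]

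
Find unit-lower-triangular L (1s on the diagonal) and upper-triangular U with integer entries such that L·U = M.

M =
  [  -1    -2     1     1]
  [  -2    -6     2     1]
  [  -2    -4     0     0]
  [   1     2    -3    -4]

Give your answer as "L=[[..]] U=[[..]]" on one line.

  row1 -= 2·row0 → [0,-2,0,-1]
  row2 -= 2·row0 → [0,0,-2,-2]
  row3 -= -1·row0 → [0,0,-2,-3]
  row2 -= 0·row1 → [0,0,-2,-2]
  row3 -= 0·row1 → [0,0,-2,-3]
  row3 -= 1·row2 → [0,0,0,-1]

L=[[1,0,0,0],[2,1,0,0],[2,0,1,0],[-1,0,1,1]] U=[[-1,-2,1,1],[0,-2,0,-1],[0,0,-2,-2],[0,0,0,-1]]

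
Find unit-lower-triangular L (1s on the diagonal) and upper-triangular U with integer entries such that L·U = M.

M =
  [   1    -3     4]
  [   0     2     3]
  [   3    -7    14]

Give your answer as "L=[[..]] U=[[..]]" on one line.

L=[[1,0,0],[0,1,0],[3,1,1]] U=[[1,-3,4],[0,2,3],[0,0,-1]]

  R1 -= 0·R0 → [0,2,3]
  R2 -= 3·R0 → [0,2,2]
  R2 -= 1·R1 → [0,0,-1]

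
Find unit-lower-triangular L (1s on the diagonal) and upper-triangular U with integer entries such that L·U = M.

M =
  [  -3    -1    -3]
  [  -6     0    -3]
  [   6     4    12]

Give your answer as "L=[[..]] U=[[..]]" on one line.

L=[[1,0,0],[2,1,0],[-2,1,1]] U=[[-3,-1,-3],[0,2,3],[0,0,3]]

  r1 -= 2·r0 → [0,2,3]
  r2 -= -2·r0 → [0,2,6]
  r2 -= 1·r1 → [0,0,3]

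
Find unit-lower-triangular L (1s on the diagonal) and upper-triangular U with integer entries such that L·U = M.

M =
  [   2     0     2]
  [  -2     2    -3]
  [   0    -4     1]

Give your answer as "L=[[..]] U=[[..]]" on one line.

L=[[1,0,0],[-1,1,0],[0,-2,1]] U=[[2,0,2],[0,2,-1],[0,0,-1]]

  r1 -= -1·r0 → [0,2,-1]
  r2 -= 0·r0 → [0,-4,1]
  r2 -= -2·r1 → [0,0,-1]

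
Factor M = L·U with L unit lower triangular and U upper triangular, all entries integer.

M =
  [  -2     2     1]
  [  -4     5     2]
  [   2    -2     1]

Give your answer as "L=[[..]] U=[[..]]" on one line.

  r1 -= 2·r0 → [0,1,0]
  r2 -= -1·r0 → [0,0,2]
  r2 -= 0·r1 → [0,0,2]

L=[[1,0,0],[2,1,0],[-1,0,1]] U=[[-2,2,1],[0,1,0],[0,0,2]]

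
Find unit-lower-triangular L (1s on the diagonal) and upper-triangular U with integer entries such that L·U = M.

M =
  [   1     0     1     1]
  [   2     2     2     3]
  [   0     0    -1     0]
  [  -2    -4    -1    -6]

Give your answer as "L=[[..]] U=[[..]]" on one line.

  R1 -= 2·R0 → [0,2,0,1]
  R2 -= 0·R0 → [0,0,-1,0]
  R3 -= -2·R0 → [0,-4,1,-4]
  R2 -= 0·R1 → [0,0,-1,0]
  R3 -= -2·R1 → [0,0,1,-2]
  R3 -= -1·R2 → [0,0,0,-2]

L=[[1,0,0,0],[2,1,0,0],[0,0,1,0],[-2,-2,-1,1]] U=[[1,0,1,1],[0,2,0,1],[0,0,-1,0],[0,0,0,-2]]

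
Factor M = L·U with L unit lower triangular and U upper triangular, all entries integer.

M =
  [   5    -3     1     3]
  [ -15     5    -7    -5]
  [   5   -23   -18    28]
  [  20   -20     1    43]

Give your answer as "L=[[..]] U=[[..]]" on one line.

  row1 -= -3·row0 → [0,-4,-4,4]
  row2 -= 1·row0 → [0,-20,-19,25]
  row3 -= 4·row0 → [0,-8,-3,31]
  row2 -= 5·row1 → [0,0,1,5]
  row3 -= 2·row1 → [0,0,5,23]
  row3 -= 5·row2 → [0,0,0,-2]

L=[[1,0,0,0],[-3,1,0,0],[1,5,1,0],[4,2,5,1]] U=[[5,-3,1,3],[0,-4,-4,4],[0,0,1,5],[0,0,0,-2]]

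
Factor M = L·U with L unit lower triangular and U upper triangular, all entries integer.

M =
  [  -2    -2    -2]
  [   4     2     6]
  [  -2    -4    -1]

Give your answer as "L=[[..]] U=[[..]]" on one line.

L=[[1,0,0],[-2,1,0],[1,1,1]] U=[[-2,-2,-2],[0,-2,2],[0,0,-1]]

  r1 -= -2·r0 → [0,-2,2]
  r2 -= 1·r0 → [0,-2,1]
  r2 -= 1·r1 → [0,0,-1]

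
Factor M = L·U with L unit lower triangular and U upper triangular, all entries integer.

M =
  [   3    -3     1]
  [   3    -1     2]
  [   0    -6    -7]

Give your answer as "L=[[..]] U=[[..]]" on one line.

  row1 -= 1·row0 → [0,2,1]
  row2 -= 0·row0 → [0,-6,-7]
  row2 -= -3·row1 → [0,0,-4]

L=[[1,0,0],[1,1,0],[0,-3,1]] U=[[3,-3,1],[0,2,1],[0,0,-4]]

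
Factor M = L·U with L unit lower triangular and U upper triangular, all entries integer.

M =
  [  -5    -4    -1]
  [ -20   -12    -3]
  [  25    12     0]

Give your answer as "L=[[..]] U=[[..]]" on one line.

L=[[1,0,0],[4,1,0],[-5,-2,1]] U=[[-5,-4,-1],[0,4,1],[0,0,-3]]

  r1 -= 4·r0 → [0,4,1]
  r2 -= -5·r0 → [0,-8,-5]
  r2 -= -2·r1 → [0,0,-3]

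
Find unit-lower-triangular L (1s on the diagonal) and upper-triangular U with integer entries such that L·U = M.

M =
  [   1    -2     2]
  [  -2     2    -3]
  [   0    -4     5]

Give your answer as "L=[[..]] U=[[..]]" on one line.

L=[[1,0,0],[-2,1,0],[0,2,1]] U=[[1,-2,2],[0,-2,1],[0,0,3]]

  row1 -= -2·row0 → [0,-2,1]
  row2 -= 0·row0 → [0,-4,5]
  row2 -= 2·row1 → [0,0,3]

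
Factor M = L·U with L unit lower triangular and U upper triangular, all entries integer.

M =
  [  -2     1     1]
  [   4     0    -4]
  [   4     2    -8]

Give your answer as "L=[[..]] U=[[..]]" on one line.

L=[[1,0,0],[-2,1,0],[-2,2,1]] U=[[-2,1,1],[0,2,-2],[0,0,-2]]

  r1 -= -2·r0 → [0,2,-2]
  r2 -= -2·r0 → [0,4,-6]
  r2 -= 2·r1 → [0,0,-2]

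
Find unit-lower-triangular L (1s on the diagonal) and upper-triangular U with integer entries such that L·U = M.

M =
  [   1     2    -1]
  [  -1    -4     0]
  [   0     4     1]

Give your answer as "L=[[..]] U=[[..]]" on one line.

  r1 -= -1·r0 → [0,-2,-1]
  r2 -= 0·r0 → [0,4,1]
  r2 -= -2·r1 → [0,0,-1]

L=[[1,0,0],[-1,1,0],[0,-2,1]] U=[[1,2,-1],[0,-2,-1],[0,0,-1]]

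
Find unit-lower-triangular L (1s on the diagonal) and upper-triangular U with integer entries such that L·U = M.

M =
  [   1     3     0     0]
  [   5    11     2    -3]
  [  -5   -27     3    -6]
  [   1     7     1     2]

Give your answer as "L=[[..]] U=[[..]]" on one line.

L=[[1,0,0,0],[5,1,0,0],[-5,3,1,0],[1,-1,-1,1]] U=[[1,3,0,0],[0,-4,2,-3],[0,0,-3,3],[0,0,0,2]]

  row1 -= 5·row0 → [0,-4,2,-3]
  row2 -= -5·row0 → [0,-12,3,-6]
  row3 -= 1·row0 → [0,4,1,2]
  row2 -= 3·row1 → [0,0,-3,3]
  row3 -= -1·row1 → [0,0,3,-1]
  row3 -= -1·row2 → [0,0,0,2]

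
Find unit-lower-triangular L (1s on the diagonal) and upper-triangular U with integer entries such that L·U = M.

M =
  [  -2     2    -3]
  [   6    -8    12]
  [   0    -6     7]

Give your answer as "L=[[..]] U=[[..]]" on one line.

  R1 -= -3·R0 → [0,-2,3]
  R2 -= 0·R0 → [0,-6,7]
  R2 -= 3·R1 → [0,0,-2]

L=[[1,0,0],[-3,1,0],[0,3,1]] U=[[-2,2,-3],[0,-2,3],[0,0,-2]]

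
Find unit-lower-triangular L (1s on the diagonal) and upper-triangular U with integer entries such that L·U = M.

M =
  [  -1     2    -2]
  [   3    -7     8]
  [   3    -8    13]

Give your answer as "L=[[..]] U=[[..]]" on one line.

L=[[1,0,0],[-3,1,0],[-3,2,1]] U=[[-1,2,-2],[0,-1,2],[0,0,3]]

  row1 -= -3·row0 → [0,-1,2]
  row2 -= -3·row0 → [0,-2,7]
  row2 -= 2·row1 → [0,0,3]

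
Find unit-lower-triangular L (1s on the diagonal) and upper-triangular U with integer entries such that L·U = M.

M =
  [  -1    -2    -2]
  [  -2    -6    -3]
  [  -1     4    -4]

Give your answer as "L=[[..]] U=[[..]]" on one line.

L=[[1,0,0],[2,1,0],[1,-3,1]] U=[[-1,-2,-2],[0,-2,1],[0,0,1]]

  row1 -= 2·row0 → [0,-2,1]
  row2 -= 1·row0 → [0,6,-2]
  row2 -= -3·row1 → [0,0,1]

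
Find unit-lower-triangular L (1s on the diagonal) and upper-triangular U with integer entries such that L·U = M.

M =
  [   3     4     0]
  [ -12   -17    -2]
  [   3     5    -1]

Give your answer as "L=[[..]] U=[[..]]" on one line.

  r1 -= -4·r0 → [0,-1,-2]
  r2 -= 1·r0 → [0,1,-1]
  r2 -= -1·r1 → [0,0,-3]

L=[[1,0,0],[-4,1,0],[1,-1,1]] U=[[3,4,0],[0,-1,-2],[0,0,-3]]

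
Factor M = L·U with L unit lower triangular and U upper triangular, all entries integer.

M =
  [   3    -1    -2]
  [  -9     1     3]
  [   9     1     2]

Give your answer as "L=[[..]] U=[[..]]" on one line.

  r1 -= -3·r0 → [0,-2,-3]
  r2 -= 3·r0 → [0,4,8]
  r2 -= -2·r1 → [0,0,2]

L=[[1,0,0],[-3,1,0],[3,-2,1]] U=[[3,-1,-2],[0,-2,-3],[0,0,2]]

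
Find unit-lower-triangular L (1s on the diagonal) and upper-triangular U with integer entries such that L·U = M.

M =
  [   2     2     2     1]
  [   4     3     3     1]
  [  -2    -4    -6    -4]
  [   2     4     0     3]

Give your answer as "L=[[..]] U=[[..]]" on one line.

L=[[1,0,0,0],[2,1,0,0],[-1,2,1,0],[1,-2,2,1]] U=[[2,2,2,1],[0,-1,-1,-1],[0,0,-2,-1],[0,0,0,2]]

  R1 -= 2·R0 → [0,-1,-1,-1]
  R2 -= -1·R0 → [0,-2,-4,-3]
  R3 -= 1·R0 → [0,2,-2,2]
  R2 -= 2·R1 → [0,0,-2,-1]
  R3 -= -2·R1 → [0,0,-4,0]
  R3 -= 2·R2 → [0,0,0,2]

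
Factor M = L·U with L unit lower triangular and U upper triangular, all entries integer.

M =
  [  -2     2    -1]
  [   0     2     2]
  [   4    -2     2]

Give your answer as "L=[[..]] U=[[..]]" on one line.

  r1 -= 0·r0 → [0,2,2]
  r2 -= -2·r0 → [0,2,0]
  r2 -= 1·r1 → [0,0,-2]

L=[[1,0,0],[0,1,0],[-2,1,1]] U=[[-2,2,-1],[0,2,2],[0,0,-2]]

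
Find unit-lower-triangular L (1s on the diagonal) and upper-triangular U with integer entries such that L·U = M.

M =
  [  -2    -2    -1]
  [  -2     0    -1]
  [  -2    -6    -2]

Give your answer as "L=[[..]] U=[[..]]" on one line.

  row1 -= 1·row0 → [0,2,0]
  row2 -= 1·row0 → [0,-4,-1]
  row2 -= -2·row1 → [0,0,-1]

L=[[1,0,0],[1,1,0],[1,-2,1]] U=[[-2,-2,-1],[0,2,0],[0,0,-1]]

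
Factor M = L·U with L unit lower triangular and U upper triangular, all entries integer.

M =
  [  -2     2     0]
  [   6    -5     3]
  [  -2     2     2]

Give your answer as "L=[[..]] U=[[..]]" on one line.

  row1 -= -3·row0 → [0,1,3]
  row2 -= 1·row0 → [0,0,2]
  row2 -= 0·row1 → [0,0,2]

L=[[1,0,0],[-3,1,0],[1,0,1]] U=[[-2,2,0],[0,1,3],[0,0,2]]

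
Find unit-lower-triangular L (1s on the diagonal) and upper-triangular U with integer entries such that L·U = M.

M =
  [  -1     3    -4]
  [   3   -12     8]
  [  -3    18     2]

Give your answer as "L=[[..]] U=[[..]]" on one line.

L=[[1,0,0],[-3,1,0],[3,-3,1]] U=[[-1,3,-4],[0,-3,-4],[0,0,2]]

  R1 -= -3·R0 → [0,-3,-4]
  R2 -= 3·R0 → [0,9,14]
  R2 -= -3·R1 → [0,0,2]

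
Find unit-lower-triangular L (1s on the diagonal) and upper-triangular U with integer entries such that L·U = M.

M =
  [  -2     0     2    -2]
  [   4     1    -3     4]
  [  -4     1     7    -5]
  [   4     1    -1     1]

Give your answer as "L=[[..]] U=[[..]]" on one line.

  R1 -= -2·R0 → [0,1,1,0]
  R2 -= 2·R0 → [0,1,3,-1]
  R3 -= -2·R0 → [0,1,3,-3]
  R2 -= 1·R1 → [0,0,2,-1]
  R3 -= 1·R1 → [0,0,2,-3]
  R3 -= 1·R2 → [0,0,0,-2]

L=[[1,0,0,0],[-2,1,0,0],[2,1,1,0],[-2,1,1,1]] U=[[-2,0,2,-2],[0,1,1,0],[0,0,2,-1],[0,0,0,-2]]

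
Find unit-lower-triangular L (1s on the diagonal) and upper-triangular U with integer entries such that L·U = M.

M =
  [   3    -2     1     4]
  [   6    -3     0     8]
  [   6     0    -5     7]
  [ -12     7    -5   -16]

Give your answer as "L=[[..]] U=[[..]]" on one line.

  row1 -= 2·row0 → [0,1,-2,0]
  row2 -= 2·row0 → [0,4,-7,-1]
  row3 -= -4·row0 → [0,-1,-1,0]
  row2 -= 4·row1 → [0,0,1,-1]
  row3 -= -1·row1 → [0,0,-3,0]
  row3 -= -3·row2 → [0,0,0,-3]

L=[[1,0,0,0],[2,1,0,0],[2,4,1,0],[-4,-1,-3,1]] U=[[3,-2,1,4],[0,1,-2,0],[0,0,1,-1],[0,0,0,-3]]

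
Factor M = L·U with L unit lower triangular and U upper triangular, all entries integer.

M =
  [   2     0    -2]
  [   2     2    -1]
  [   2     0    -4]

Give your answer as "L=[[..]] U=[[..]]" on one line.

  R1 -= 1·R0 → [0,2,1]
  R2 -= 1·R0 → [0,0,-2]
  R2 -= 0·R1 → [0,0,-2]

L=[[1,0,0],[1,1,0],[1,0,1]] U=[[2,0,-2],[0,2,1],[0,0,-2]]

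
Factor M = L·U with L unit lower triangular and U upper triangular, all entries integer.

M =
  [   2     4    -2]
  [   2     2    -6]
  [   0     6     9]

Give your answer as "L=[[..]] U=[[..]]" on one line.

  r1 -= 1·r0 → [0,-2,-4]
  r2 -= 0·r0 → [0,6,9]
  r2 -= -3·r1 → [0,0,-3]

L=[[1,0,0],[1,1,0],[0,-3,1]] U=[[2,4,-2],[0,-2,-4],[0,0,-3]]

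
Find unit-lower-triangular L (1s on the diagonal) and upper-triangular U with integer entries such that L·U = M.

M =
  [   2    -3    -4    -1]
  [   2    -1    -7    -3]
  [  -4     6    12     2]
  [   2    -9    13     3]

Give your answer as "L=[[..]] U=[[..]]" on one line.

  r1 -= 1·r0 → [0,2,-3,-2]
  r2 -= -2·r0 → [0,0,4,0]
  r3 -= 1·r0 → [0,-6,17,4]
  r2 -= 0·r1 → [0,0,4,0]
  r3 -= -3·r1 → [0,0,8,-2]
  r3 -= 2·r2 → [0,0,0,-2]

L=[[1,0,0,0],[1,1,0,0],[-2,0,1,0],[1,-3,2,1]] U=[[2,-3,-4,-1],[0,2,-3,-2],[0,0,4,0],[0,0,0,-2]]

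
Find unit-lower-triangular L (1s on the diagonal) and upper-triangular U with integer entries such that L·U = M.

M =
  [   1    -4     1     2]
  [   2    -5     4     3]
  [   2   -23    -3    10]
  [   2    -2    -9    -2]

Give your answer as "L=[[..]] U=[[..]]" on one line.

  R1 -= 2·R0 → [0,3,2,-1]
  R2 -= 2·R0 → [0,-15,-5,6]
  R3 -= 2·R0 → [0,6,-11,-6]
  R2 -= -5·R1 → [0,0,5,1]
  R3 -= 2·R1 → [0,0,-15,-4]
  R3 -= -3·R2 → [0,0,0,-1]

L=[[1,0,0,0],[2,1,0,0],[2,-5,1,0],[2,2,-3,1]] U=[[1,-4,1,2],[0,3,2,-1],[0,0,5,1],[0,0,0,-1]]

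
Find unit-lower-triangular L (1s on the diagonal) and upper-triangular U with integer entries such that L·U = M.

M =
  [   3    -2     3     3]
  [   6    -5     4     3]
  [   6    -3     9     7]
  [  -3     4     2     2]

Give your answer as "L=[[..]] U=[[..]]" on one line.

  row1 -= 2·row0 → [0,-1,-2,-3]
  row2 -= 2·row0 → [0,1,3,1]
  row3 -= -1·row0 → [0,2,5,5]
  row2 -= -1·row1 → [0,0,1,-2]
  row3 -= -2·row1 → [0,0,1,-1]
  row3 -= 1·row2 → [0,0,0,1]

L=[[1,0,0,0],[2,1,0,0],[2,-1,1,0],[-1,-2,1,1]] U=[[3,-2,3,3],[0,-1,-2,-3],[0,0,1,-2],[0,0,0,1]]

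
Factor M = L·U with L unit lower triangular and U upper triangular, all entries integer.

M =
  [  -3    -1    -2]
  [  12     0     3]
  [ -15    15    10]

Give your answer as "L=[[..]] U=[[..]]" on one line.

  r1 -= -4·r0 → [0,-4,-5]
  r2 -= 5·r0 → [0,20,20]
  r2 -= -5·r1 → [0,0,-5]

L=[[1,0,0],[-4,1,0],[5,-5,1]] U=[[-3,-1,-2],[0,-4,-5],[0,0,-5]]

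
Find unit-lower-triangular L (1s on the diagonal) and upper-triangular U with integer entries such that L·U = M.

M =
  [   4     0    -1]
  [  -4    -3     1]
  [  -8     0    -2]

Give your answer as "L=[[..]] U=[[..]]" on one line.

  R1 -= -1·R0 → [0,-3,0]
  R2 -= -2·R0 → [0,0,-4]
  R2 -= 0·R1 → [0,0,-4]

L=[[1,0,0],[-1,1,0],[-2,0,1]] U=[[4,0,-1],[0,-3,0],[0,0,-4]]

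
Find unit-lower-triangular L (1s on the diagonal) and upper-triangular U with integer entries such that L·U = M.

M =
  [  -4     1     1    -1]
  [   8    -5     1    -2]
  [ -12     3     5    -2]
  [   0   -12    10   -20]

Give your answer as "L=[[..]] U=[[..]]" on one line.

L=[[1,0,0,0],[-2,1,0,0],[3,0,1,0],[0,4,-1,1]] U=[[-4,1,1,-1],[0,-3,3,-4],[0,0,2,1],[0,0,0,-3]]

  r1 -= -2·r0 → [0,-3,3,-4]
  r2 -= 3·r0 → [0,0,2,1]
  r3 -= 0·r0 → [0,-12,10,-20]
  r2 -= 0·r1 → [0,0,2,1]
  r3 -= 4·r1 → [0,0,-2,-4]
  r3 -= -1·r2 → [0,0,0,-3]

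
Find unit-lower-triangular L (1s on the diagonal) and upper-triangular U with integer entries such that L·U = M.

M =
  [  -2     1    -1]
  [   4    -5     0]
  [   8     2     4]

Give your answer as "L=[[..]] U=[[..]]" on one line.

  R1 -= -2·R0 → [0,-3,-2]
  R2 -= -4·R0 → [0,6,0]
  R2 -= -2·R1 → [0,0,-4]

L=[[1,0,0],[-2,1,0],[-4,-2,1]] U=[[-2,1,-1],[0,-3,-2],[0,0,-4]]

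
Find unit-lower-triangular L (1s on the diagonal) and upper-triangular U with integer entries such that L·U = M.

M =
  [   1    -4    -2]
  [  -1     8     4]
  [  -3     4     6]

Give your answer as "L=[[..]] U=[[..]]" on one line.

L=[[1,0,0],[-1,1,0],[-3,-2,1]] U=[[1,-4,-2],[0,4,2],[0,0,4]]

  row1 -= -1·row0 → [0,4,2]
  row2 -= -3·row0 → [0,-8,0]
  row2 -= -2·row1 → [0,0,4]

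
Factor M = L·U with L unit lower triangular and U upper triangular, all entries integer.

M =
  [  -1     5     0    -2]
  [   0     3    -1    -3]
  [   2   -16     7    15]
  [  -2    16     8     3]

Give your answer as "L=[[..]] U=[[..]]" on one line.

  r1 -= 0·r0 → [0,3,-1,-3]
  r2 -= -2·r0 → [0,-6,7,11]
  r3 -= 2·r0 → [0,6,8,7]
  r2 -= -2·r1 → [0,0,5,5]
  r3 -= 2·r1 → [0,0,10,13]
  r3 -= 2·r2 → [0,0,0,3]

L=[[1,0,0,0],[0,1,0,0],[-2,-2,1,0],[2,2,2,1]] U=[[-1,5,0,-2],[0,3,-1,-3],[0,0,5,5],[0,0,0,3]]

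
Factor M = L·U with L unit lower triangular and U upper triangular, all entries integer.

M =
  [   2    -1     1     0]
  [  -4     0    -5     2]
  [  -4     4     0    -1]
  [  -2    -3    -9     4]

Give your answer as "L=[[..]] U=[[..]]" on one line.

L=[[1,0,0,0],[-2,1,0,0],[-2,-1,1,0],[-1,2,2,1]] U=[[2,-1,1,0],[0,-2,-3,2],[0,0,-1,1],[0,0,0,-2]]

  r1 -= -2·r0 → [0,-2,-3,2]
  r2 -= -2·r0 → [0,2,2,-1]
  r3 -= -1·r0 → [0,-4,-8,4]
  r2 -= -1·r1 → [0,0,-1,1]
  r3 -= 2·r1 → [0,0,-2,0]
  r3 -= 2·r2 → [0,0,0,-2]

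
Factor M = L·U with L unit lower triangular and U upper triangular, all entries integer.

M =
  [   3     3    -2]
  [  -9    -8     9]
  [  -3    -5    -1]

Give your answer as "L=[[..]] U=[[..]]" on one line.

  r1 -= -3·r0 → [0,1,3]
  r2 -= -1·r0 → [0,-2,-3]
  r2 -= -2·r1 → [0,0,3]

L=[[1,0,0],[-3,1,0],[-1,-2,1]] U=[[3,3,-2],[0,1,3],[0,0,3]]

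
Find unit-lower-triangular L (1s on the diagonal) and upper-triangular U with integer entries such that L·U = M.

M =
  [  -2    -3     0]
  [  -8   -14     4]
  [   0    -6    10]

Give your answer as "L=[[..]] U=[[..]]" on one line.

L=[[1,0,0],[4,1,0],[0,3,1]] U=[[-2,-3,0],[0,-2,4],[0,0,-2]]

  R1 -= 4·R0 → [0,-2,4]
  R2 -= 0·R0 → [0,-6,10]
  R2 -= 3·R1 → [0,0,-2]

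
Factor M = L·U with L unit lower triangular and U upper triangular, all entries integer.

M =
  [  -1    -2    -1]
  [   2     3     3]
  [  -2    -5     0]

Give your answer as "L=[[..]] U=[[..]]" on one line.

L=[[1,0,0],[-2,1,0],[2,1,1]] U=[[-1,-2,-1],[0,-1,1],[0,0,1]]

  row1 -= -2·row0 → [0,-1,1]
  row2 -= 2·row0 → [0,-1,2]
  row2 -= 1·row1 → [0,0,1]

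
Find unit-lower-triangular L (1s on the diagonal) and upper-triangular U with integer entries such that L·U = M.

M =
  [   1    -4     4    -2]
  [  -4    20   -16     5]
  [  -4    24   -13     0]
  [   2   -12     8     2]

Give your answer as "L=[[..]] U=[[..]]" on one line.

  R1 -= -4·R0 → [0,4,0,-3]
  R2 -= -4·R0 → [0,8,3,-8]
  R3 -= 2·R0 → [0,-4,0,6]
  R2 -= 2·R1 → [0,0,3,-2]
  R3 -= -1·R1 → [0,0,0,3]
  R3 -= 0·R2 → [0,0,0,3]

L=[[1,0,0,0],[-4,1,0,0],[-4,2,1,0],[2,-1,0,1]] U=[[1,-4,4,-2],[0,4,0,-3],[0,0,3,-2],[0,0,0,3]]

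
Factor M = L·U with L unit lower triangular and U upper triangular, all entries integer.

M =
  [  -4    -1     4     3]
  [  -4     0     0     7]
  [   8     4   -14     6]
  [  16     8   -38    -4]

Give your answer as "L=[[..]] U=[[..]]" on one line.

  R1 -= 1·R0 → [0,1,-4,4]
  R2 -= -2·R0 → [0,2,-6,12]
  R3 -= -4·R0 → [0,4,-22,8]
  R2 -= 2·R1 → [0,0,2,4]
  R3 -= 4·R1 → [0,0,-6,-8]
  R3 -= -3·R2 → [0,0,0,4]

L=[[1,0,0,0],[1,1,0,0],[-2,2,1,0],[-4,4,-3,1]] U=[[-4,-1,4,3],[0,1,-4,4],[0,0,2,4],[0,0,0,4]]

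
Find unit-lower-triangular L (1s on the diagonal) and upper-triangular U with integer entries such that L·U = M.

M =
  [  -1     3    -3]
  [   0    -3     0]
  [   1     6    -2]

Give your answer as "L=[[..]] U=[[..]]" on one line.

L=[[1,0,0],[0,1,0],[-1,-3,1]] U=[[-1,3,-3],[0,-3,0],[0,0,-5]]

  r1 -= 0·r0 → [0,-3,0]
  r2 -= -1·r0 → [0,9,-5]
  r2 -= -3·r1 → [0,0,-5]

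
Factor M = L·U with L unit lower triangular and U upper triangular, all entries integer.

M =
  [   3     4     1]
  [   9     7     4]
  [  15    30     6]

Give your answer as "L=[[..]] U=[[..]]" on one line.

L=[[1,0,0],[3,1,0],[5,-2,1]] U=[[3,4,1],[0,-5,1],[0,0,3]]

  row1 -= 3·row0 → [0,-5,1]
  row2 -= 5·row0 → [0,10,1]
  row2 -= -2·row1 → [0,0,3]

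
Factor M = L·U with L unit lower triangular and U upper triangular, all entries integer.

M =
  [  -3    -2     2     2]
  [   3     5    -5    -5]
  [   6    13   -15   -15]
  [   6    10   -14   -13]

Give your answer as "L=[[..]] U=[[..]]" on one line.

L=[[1,0,0,0],[-1,1,0,0],[-2,3,1,0],[-2,2,2,1]] U=[[-3,-2,2,2],[0,3,-3,-3],[0,0,-2,-2],[0,0,0,1]]

  row1 -= -1·row0 → [0,3,-3,-3]
  row2 -= -2·row0 → [0,9,-11,-11]
  row3 -= -2·row0 → [0,6,-10,-9]
  row2 -= 3·row1 → [0,0,-2,-2]
  row3 -= 2·row1 → [0,0,-4,-3]
  row3 -= 2·row2 → [0,0,0,1]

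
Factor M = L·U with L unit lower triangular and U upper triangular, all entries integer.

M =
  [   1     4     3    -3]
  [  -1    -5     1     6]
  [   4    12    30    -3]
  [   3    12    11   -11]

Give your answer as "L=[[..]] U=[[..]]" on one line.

L=[[1,0,0,0],[-1,1,0,0],[4,4,1,0],[3,0,1,1]] U=[[1,4,3,-3],[0,-1,4,3],[0,0,2,-3],[0,0,0,1]]

  R1 -= -1·R0 → [0,-1,4,3]
  R2 -= 4·R0 → [0,-4,18,9]
  R3 -= 3·R0 → [0,0,2,-2]
  R2 -= 4·R1 → [0,0,2,-3]
  R3 -= 0·R1 → [0,0,2,-2]
  R3 -= 1·R2 → [0,0,0,1]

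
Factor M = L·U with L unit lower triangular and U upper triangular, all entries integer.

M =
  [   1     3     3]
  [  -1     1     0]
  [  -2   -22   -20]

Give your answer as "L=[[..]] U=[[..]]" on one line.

L=[[1,0,0],[-1,1,0],[-2,-4,1]] U=[[1,3,3],[0,4,3],[0,0,-2]]

  r1 -= -1·r0 → [0,4,3]
  r2 -= -2·r0 → [0,-16,-14]
  r2 -= -4·r1 → [0,0,-2]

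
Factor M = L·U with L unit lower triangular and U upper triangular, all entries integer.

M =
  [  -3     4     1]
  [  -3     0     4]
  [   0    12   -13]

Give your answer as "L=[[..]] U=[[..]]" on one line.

L=[[1,0,0],[1,1,0],[0,-3,1]] U=[[-3,4,1],[0,-4,3],[0,0,-4]]

  row1 -= 1·row0 → [0,-4,3]
  row2 -= 0·row0 → [0,12,-13]
  row2 -= -3·row1 → [0,0,-4]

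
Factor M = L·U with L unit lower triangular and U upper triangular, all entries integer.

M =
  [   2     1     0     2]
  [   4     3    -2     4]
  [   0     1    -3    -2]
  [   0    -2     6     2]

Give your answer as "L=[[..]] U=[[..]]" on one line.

L=[[1,0,0,0],[2,1,0,0],[0,1,1,0],[0,-2,-2,1]] U=[[2,1,0,2],[0,1,-2,0],[0,0,-1,-2],[0,0,0,-2]]

  R1 -= 2·R0 → [0,1,-2,0]
  R2 -= 0·R0 → [0,1,-3,-2]
  R3 -= 0·R0 → [0,-2,6,2]
  R2 -= 1·R1 → [0,0,-1,-2]
  R3 -= -2·R1 → [0,0,2,2]
  R3 -= -2·R2 → [0,0,0,-2]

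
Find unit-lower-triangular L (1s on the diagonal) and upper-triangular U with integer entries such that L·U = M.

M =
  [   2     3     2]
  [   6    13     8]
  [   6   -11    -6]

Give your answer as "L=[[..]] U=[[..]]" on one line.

  row1 -= 3·row0 → [0,4,2]
  row2 -= 3·row0 → [0,-20,-12]
  row2 -= -5·row1 → [0,0,-2]

L=[[1,0,0],[3,1,0],[3,-5,1]] U=[[2,3,2],[0,4,2],[0,0,-2]]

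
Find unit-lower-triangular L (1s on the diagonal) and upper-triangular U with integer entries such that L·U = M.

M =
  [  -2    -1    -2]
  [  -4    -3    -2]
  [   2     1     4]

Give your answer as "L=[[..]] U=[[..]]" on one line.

  r1 -= 2·r0 → [0,-1,2]
  r2 -= -1·r0 → [0,0,2]
  r2 -= 0·r1 → [0,0,2]

L=[[1,0,0],[2,1,0],[-1,0,1]] U=[[-2,-1,-2],[0,-1,2],[0,0,2]]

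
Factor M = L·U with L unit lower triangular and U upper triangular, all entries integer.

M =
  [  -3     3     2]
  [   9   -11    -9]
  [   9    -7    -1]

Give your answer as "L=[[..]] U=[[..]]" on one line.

  row1 -= -3·row0 → [0,-2,-3]
  row2 -= -3·row0 → [0,2,5]
  row2 -= -1·row1 → [0,0,2]

L=[[1,0,0],[-3,1,0],[-3,-1,1]] U=[[-3,3,2],[0,-2,-3],[0,0,2]]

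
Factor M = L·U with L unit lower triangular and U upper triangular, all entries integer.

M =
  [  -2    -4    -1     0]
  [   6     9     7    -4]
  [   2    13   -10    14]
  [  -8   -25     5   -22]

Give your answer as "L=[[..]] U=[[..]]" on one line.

L=[[1,0,0,0],[-3,1,0,0],[-1,-3,1,0],[4,3,-3,1]] U=[[-2,-4,-1,0],[0,-3,4,-4],[0,0,1,2],[0,0,0,-4]]

  row1 -= -3·row0 → [0,-3,4,-4]
  row2 -= -1·row0 → [0,9,-11,14]
  row3 -= 4·row0 → [0,-9,9,-22]
  row2 -= -3·row1 → [0,0,1,2]
  row3 -= 3·row1 → [0,0,-3,-10]
  row3 -= -3·row2 → [0,0,0,-4]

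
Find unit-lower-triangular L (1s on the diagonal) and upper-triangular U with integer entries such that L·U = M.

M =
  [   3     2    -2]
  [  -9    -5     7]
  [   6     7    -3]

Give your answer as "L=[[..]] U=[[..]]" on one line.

L=[[1,0,0],[-3,1,0],[2,3,1]] U=[[3,2,-2],[0,1,1],[0,0,-2]]

  row1 -= -3·row0 → [0,1,1]
  row2 -= 2·row0 → [0,3,1]
  row2 -= 3·row1 → [0,0,-2]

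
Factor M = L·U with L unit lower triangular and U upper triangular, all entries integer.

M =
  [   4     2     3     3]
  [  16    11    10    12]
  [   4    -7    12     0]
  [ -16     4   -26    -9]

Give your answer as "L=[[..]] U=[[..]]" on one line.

L=[[1,0,0,0],[4,1,0,0],[1,-3,1,0],[-4,4,-2,1]] U=[[4,2,3,3],[0,3,-2,0],[0,0,3,-3],[0,0,0,-3]]

  r1 -= 4·r0 → [0,3,-2,0]
  r2 -= 1·r0 → [0,-9,9,-3]
  r3 -= -4·r0 → [0,12,-14,3]
  r2 -= -3·r1 → [0,0,3,-3]
  r3 -= 4·r1 → [0,0,-6,3]
  r3 -= -2·r2 → [0,0,0,-3]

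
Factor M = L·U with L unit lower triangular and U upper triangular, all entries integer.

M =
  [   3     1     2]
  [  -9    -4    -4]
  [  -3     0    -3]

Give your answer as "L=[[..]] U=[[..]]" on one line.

  R1 -= -3·R0 → [0,-1,2]
  R2 -= -1·R0 → [0,1,-1]
  R2 -= -1·R1 → [0,0,1]

L=[[1,0,0],[-3,1,0],[-1,-1,1]] U=[[3,1,2],[0,-1,2],[0,0,1]]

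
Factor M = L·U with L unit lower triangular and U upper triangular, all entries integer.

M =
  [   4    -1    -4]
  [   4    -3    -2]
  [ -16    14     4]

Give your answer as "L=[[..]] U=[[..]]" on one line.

  row1 -= 1·row0 → [0,-2,2]
  row2 -= -4·row0 → [0,10,-12]
  row2 -= -5·row1 → [0,0,-2]

L=[[1,0,0],[1,1,0],[-4,-5,1]] U=[[4,-1,-4],[0,-2,2],[0,0,-2]]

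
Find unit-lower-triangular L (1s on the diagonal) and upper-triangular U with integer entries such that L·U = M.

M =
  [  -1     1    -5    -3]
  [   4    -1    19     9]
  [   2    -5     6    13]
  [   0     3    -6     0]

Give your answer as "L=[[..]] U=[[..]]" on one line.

  row1 -= -4·row0 → [0,3,-1,-3]
  row2 -= -2·row0 → [0,-3,-4,7]
  row3 -= 0·row0 → [0,3,-6,0]
  row2 -= -1·row1 → [0,0,-5,4]
  row3 -= 1·row1 → [0,0,-5,3]
  row3 -= 1·row2 → [0,0,0,-1]

L=[[1,0,0,0],[-4,1,0,0],[-2,-1,1,0],[0,1,1,1]] U=[[-1,1,-5,-3],[0,3,-1,-3],[0,0,-5,4],[0,0,0,-1]]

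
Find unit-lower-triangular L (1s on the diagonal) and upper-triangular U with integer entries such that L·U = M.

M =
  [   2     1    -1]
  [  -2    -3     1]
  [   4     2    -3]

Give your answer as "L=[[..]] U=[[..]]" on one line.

L=[[1,0,0],[-1,1,0],[2,0,1]] U=[[2,1,-1],[0,-2,0],[0,0,-1]]

  R1 -= -1·R0 → [0,-2,0]
  R2 -= 2·R0 → [0,0,-1]
  R2 -= 0·R1 → [0,0,-1]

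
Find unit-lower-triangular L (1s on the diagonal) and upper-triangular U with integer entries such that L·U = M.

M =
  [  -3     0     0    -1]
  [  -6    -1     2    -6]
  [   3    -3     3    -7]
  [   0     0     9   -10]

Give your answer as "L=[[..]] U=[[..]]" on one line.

  r1 -= 2·r0 → [0,-1,2,-4]
  r2 -= -1·r0 → [0,-3,3,-8]
  r3 -= 0·r0 → [0,0,9,-10]
  r2 -= 3·r1 → [0,0,-3,4]
  r3 -= 0·r1 → [0,0,9,-10]
  r3 -= -3·r2 → [0,0,0,2]

L=[[1,0,0,0],[2,1,0,0],[-1,3,1,0],[0,0,-3,1]] U=[[-3,0,0,-1],[0,-1,2,-4],[0,0,-3,4],[0,0,0,2]]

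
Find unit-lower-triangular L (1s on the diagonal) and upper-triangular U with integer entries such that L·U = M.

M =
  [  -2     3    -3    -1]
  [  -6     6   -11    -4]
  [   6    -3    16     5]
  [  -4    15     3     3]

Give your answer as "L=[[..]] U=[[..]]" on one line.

  R1 -= 3·R0 → [0,-3,-2,-1]
  R2 -= -3·R0 → [0,6,7,2]
  R3 -= 2·R0 → [0,9,9,5]
  R2 -= -2·R1 → [0,0,3,0]
  R3 -= -3·R1 → [0,0,3,2]
  R3 -= 1·R2 → [0,0,0,2]

L=[[1,0,0,0],[3,1,0,0],[-3,-2,1,0],[2,-3,1,1]] U=[[-2,3,-3,-1],[0,-3,-2,-1],[0,0,3,0],[0,0,0,2]]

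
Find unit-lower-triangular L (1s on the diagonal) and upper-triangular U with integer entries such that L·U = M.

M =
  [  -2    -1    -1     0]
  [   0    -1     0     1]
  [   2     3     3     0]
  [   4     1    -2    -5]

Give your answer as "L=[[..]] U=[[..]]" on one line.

  row1 -= 0·row0 → [0,-1,0,1]
  row2 -= -1·row0 → [0,2,2,0]
  row3 -= -2·row0 → [0,-1,-4,-5]
  row2 -= -2·row1 → [0,0,2,2]
  row3 -= 1·row1 → [0,0,-4,-6]
  row3 -= -2·row2 → [0,0,0,-2]

L=[[1,0,0,0],[0,1,0,0],[-1,-2,1,0],[-2,1,-2,1]] U=[[-2,-1,-1,0],[0,-1,0,1],[0,0,2,2],[0,0,0,-2]]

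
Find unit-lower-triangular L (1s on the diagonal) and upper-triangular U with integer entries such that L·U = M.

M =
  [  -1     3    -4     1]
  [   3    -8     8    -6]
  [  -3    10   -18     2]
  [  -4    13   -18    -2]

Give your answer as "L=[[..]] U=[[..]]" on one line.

L=[[1,0,0,0],[-3,1,0,0],[3,1,1,0],[4,1,-1,1]] U=[[-1,3,-4,1],[0,1,-4,-3],[0,0,-2,2],[0,0,0,-1]]

  row1 -= -3·row0 → [0,1,-4,-3]
  row2 -= 3·row0 → [0,1,-6,-1]
  row3 -= 4·row0 → [0,1,-2,-6]
  row2 -= 1·row1 → [0,0,-2,2]
  row3 -= 1·row1 → [0,0,2,-3]
  row3 -= -1·row2 → [0,0,0,-1]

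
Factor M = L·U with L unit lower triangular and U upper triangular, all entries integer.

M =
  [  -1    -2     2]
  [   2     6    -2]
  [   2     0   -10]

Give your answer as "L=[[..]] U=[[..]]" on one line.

L=[[1,0,0],[-2,1,0],[-2,-2,1]] U=[[-1,-2,2],[0,2,2],[0,0,-2]]

  r1 -= -2·r0 → [0,2,2]
  r2 -= -2·r0 → [0,-4,-6]
  r2 -= -2·r1 → [0,0,-2]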